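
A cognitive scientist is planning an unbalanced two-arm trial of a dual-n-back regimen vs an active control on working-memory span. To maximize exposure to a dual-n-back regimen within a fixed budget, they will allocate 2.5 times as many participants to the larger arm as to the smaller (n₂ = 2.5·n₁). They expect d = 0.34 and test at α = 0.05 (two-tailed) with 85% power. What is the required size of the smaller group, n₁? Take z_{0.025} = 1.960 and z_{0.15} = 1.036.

With allocation ratio k = n₂/n₁ = 2.5, Var(x̄₁−x̄₂) = σ²(1/n₁ + 1/(k·n₁)) = σ²·(k+1)/(k·n₁).
So n₁ = (1 + 1/k)·((z_{α/2} + z_β)/d)² = 1.400 × (2.996/0.34)².
n₁ = 1.400 × 77.65 = 108.7.
Round up: n₁ = 109, giving n₂ = ⌈2.5 × 109⌉ = ⌈272.5⌉ = 273.

n₁ = 109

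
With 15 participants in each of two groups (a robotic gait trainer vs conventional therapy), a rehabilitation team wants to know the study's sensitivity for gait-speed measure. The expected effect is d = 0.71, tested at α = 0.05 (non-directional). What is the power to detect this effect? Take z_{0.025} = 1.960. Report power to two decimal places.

For two equal groups, power = Φ(d·√(n/2) − z_{α/2}).
d·√(n/2) = 0.71 × √(15/2) = 0.71 × 2.739 = 1.944.
z_β = 1.944 − 1.960 = -0.016.
Power = Φ(-0.016) = 0.494.

power ≈ 0.49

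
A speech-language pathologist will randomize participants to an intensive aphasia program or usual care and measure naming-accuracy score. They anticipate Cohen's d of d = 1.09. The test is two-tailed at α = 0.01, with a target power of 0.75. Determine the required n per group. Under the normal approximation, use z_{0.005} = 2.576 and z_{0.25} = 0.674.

For two independent groups with equal n: n = 2·((z_{α/2} + z_β) / d)².
z_{α/2} + z_β = 2.576 + 0.674 = 3.250.
n = 2 × (3.250 / 1.09)² = 2 × 2.982² = 2 × 8.89 = 17.8.
Round up to the next whole participant.

n = 18 per group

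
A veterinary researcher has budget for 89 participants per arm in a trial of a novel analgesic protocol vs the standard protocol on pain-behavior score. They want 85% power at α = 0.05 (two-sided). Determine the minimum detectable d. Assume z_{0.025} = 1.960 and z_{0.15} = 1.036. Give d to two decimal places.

d_min ≈ 0.45

For two independent groups of n = 89 each: d_min = (z_{α/2} + z_β)·√(2/n).
z-sum = 1.960 + 1.036 = 2.996.
d_min = 2.996 × √(2/89) = 2.996 × 0.1499 = 0.449.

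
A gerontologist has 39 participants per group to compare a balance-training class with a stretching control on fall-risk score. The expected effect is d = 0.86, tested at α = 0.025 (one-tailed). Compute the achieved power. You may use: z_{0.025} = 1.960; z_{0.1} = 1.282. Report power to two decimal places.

For two equal groups, power = Φ(d·√(n/2) − z_{α}).
d·√(n/2) = 0.86 × √(39/2) = 0.86 × 4.416 = 3.798.
z_β = 3.798 − 1.960 = 1.838.
Power = Φ(1.838) = 0.967.

power ≈ 0.97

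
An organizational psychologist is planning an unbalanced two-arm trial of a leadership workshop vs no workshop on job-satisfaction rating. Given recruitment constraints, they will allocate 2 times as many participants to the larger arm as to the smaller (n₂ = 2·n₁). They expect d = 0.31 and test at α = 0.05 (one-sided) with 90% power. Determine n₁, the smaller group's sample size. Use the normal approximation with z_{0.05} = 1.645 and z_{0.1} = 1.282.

n₁ = 134

With allocation ratio k = n₂/n₁ = 2, Var(x̄₁−x̄₂) = σ²(1/n₁ + 1/(k·n₁)) = σ²·(k+1)/(k·n₁).
So n₁ = (1 + 1/k)·((z_{α} + z_β)/d)² = 1.500 × (2.927/0.31)².
n₁ = 1.500 × 89.15 = 133.7.
Round up: n₁ = 134, giving n₂ = 2 × 134 = 268.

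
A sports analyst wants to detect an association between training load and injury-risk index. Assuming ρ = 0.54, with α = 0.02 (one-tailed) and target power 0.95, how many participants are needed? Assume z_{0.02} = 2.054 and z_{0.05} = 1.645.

n = 41

Fisher's z: C = ½·ln((1+r)/(1−r)) = ½·ln(3.3478) = 0.6042.
n = ((z_{α} + z_β)/C)² + 3.
(2.054 + 1.645) / 0.6042 = 3.699 / 0.6042 = 6.122.
n = 6.122² + 3 = 37.48 + 3 = 40.5.
Round up.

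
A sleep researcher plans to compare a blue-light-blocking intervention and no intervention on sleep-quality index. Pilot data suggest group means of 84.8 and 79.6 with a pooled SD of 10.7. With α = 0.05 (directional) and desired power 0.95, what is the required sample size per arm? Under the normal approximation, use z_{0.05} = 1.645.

n = 92 per group

Cohen's d = |M₁ − M₂| / SD_pooled = |84.8 − 79.6| / 10.7 = 5.2 / 10.7 = 0.486.
For two independent groups with equal n: n = 2·((z_{α} + z_β) / d)².
z_{α} + z_β = 1.645 + 1.645 = 3.290.
n = 2 × (3.290 / 0.486)² = 2 × 6.770² = 2 × 45.83 = 91.7.
Round up to the next whole participant.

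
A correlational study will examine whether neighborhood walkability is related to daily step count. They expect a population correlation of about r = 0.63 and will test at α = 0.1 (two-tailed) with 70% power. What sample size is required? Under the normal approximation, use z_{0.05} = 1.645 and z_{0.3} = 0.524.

n = 12

Fisher's z: C = ½·ln((1+r)/(1−r)) = ½·ln(4.4054) = 0.7414.
n = ((z_{α/2} + z_β)/C)² + 3.
(1.645 + 0.524) / 0.7414 = 2.169 / 0.7414 = 2.926.
n = 2.926² + 3 = 8.56 + 3 = 11.6.
Round up.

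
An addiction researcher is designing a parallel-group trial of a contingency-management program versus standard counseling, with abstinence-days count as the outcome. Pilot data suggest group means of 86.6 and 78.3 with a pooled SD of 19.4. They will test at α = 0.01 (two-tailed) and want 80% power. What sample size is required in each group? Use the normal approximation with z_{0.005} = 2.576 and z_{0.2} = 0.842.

Cohen's d = |M₁ − M₂| / SD_pooled = |86.6 − 78.3| / 19.4 = 8.3 / 19.4 = 0.428.
For two independent groups with equal n: n = 2·((z_{α/2} + z_β) / d)².
z_{α/2} + z_β = 2.576 + 0.842 = 3.418.
n = 2 × (3.418 / 0.428)² = 2 × 7.986² = 2 × 63.78 = 127.6.
Round up to the next whole participant.

n = 128 per group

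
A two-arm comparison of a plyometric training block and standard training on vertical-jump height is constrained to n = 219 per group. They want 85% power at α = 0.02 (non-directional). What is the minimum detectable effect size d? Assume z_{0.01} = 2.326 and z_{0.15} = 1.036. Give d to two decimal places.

For two independent groups of n = 219 each: d_min = (z_{α/2} + z_β)·√(2/n).
z-sum = 2.326 + 1.036 = 3.362.
d_min = 3.362 × √(2/219) = 3.362 × 0.0956 = 0.321.

d_min ≈ 0.32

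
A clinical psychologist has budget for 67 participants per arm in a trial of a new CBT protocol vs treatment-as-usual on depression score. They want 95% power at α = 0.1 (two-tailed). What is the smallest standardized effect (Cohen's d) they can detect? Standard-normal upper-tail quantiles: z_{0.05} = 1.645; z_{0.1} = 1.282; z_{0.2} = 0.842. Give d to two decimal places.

d_min ≈ 0.57

For two independent groups of n = 67 each: d_min = (z_{α/2} + z_β)·√(2/n).
z-sum = 1.645 + 1.645 = 3.290.
d_min = 3.290 × √(2/67) = 3.290 × 0.1728 = 0.568.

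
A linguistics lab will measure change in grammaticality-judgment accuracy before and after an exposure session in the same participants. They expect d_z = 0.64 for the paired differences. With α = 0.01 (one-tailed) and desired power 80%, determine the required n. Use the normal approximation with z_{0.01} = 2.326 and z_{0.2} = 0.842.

For a paired (one-sample on differences) test: n = ((z_{α} + z_β) / d)².
z_{α} + z_β = 2.326 + 0.842 = 3.168.
n = (3.168 / 0.64)² = 4.950² = 24.50.
Round up.

n = 25 pairs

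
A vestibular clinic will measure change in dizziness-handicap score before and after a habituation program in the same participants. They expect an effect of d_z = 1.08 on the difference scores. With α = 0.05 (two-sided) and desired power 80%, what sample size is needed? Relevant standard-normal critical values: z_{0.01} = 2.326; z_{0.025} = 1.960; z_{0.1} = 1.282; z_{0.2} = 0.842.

For a paired (one-sample on differences) test: n = ((z_{α/2} + z_β) / d)².
z_{α/2} + z_β = 1.960 + 0.842 = 2.802.
n = (2.802 / 1.08)² = 2.594² = 6.73.
Round up.

n = 7 pairs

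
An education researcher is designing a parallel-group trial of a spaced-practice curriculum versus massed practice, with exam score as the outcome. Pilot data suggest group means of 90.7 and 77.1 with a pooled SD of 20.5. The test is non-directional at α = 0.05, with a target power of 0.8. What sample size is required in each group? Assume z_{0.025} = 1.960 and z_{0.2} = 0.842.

Cohen's d = |M₁ − M₂| / SD_pooled = |90.7 − 77.1| / 20.5 = 13.6 / 20.5 = 0.663.
For two independent groups with equal n: n = 2·((z_{α/2} + z_β) / d)².
z_{α/2} + z_β = 1.960 + 0.842 = 2.802.
n = 2 × (2.802 / 0.663)² = 2 × 4.226² = 2 × 17.86 = 35.7.
Round up to the next whole participant.

n = 36 per group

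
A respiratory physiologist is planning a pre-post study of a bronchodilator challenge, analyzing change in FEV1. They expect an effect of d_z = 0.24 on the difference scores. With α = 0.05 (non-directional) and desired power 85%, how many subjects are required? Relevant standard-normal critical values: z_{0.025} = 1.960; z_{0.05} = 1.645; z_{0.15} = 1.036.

For a paired (one-sample on differences) test: n = ((z_{α/2} + z_β) / d)².
z_{α/2} + z_β = 1.960 + 1.036 = 2.996.
n = (2.996 / 0.24)² = 12.483² = 155.83.
Round up.

n = 156 pairs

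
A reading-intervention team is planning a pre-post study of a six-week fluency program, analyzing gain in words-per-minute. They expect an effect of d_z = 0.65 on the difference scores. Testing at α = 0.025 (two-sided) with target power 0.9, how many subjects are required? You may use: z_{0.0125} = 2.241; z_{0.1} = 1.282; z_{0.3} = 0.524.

For a paired (one-sample on differences) test: n = ((z_{α/2} + z_β) / d)².
z_{α/2} + z_β = 2.241 + 1.282 = 3.523.
n = (3.523 / 0.65)² = 5.420² = 29.38.
Round up.

n = 30 pairs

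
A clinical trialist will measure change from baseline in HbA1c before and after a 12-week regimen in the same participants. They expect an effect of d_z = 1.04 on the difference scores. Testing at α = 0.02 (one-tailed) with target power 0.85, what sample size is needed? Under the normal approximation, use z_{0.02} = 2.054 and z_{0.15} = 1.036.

For a paired (one-sample on differences) test: n = ((z_{α} + z_β) / d)².
z_{α} + z_β = 2.054 + 1.036 = 3.090.
n = (3.090 / 1.04)² = 2.971² = 8.83.
Round up.

n = 9 pairs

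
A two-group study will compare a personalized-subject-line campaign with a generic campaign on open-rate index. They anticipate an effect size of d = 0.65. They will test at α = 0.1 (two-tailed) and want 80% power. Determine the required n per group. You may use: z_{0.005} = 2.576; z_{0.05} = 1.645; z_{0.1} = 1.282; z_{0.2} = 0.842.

n = 30 per group

For two independent groups with equal n: n = 2·((z_{α/2} + z_β) / d)².
z_{α/2} + z_β = 1.645 + 0.842 = 2.487.
n = 2 × (2.487 / 0.65)² = 2 × 3.826² = 2 × 14.64 = 29.3.
Round up to the next whole participant.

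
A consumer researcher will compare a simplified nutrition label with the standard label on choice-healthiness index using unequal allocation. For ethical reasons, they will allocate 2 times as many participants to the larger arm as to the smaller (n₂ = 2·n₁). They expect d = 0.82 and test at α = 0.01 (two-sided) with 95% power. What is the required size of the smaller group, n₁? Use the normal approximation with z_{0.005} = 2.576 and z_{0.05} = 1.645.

n₁ = 40

With allocation ratio k = n₂/n₁ = 2, Var(x̄₁−x̄₂) = σ²(1/n₁ + 1/(k·n₁)) = σ²·(k+1)/(k·n₁).
So n₁ = (1 + 1/k)·((z_{α/2} + z_β)/d)² = 1.500 × (4.221/0.82)².
n₁ = 1.500 × 26.50 = 39.7.
Round up: n₁ = 40, giving n₂ = 2 × 40 = 80.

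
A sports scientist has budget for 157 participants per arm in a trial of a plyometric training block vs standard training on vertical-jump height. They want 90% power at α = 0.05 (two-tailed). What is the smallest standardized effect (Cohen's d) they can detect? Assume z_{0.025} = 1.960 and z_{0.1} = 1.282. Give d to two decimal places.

For two independent groups of n = 157 each: d_min = (z_{α/2} + z_β)·√(2/n).
z-sum = 1.960 + 1.282 = 3.242.
d_min = 3.242 × √(2/157) = 3.242 × 0.1129 = 0.366.

d_min ≈ 0.37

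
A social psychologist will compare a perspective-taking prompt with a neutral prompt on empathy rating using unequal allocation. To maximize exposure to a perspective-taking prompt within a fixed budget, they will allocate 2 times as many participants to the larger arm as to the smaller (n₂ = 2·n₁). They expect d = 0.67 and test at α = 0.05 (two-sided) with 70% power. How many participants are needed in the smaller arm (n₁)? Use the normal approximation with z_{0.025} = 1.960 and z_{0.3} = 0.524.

n₁ = 21

With allocation ratio k = n₂/n₁ = 2, Var(x̄₁−x̄₂) = σ²(1/n₁ + 1/(k·n₁)) = σ²·(k+1)/(k·n₁).
So n₁ = (1 + 1/k)·((z_{α/2} + z_β)/d)² = 1.500 × (2.484/0.67)².
n₁ = 1.500 × 13.75 = 20.6.
Round up: n₁ = 21, giving n₂ = 2 × 21 = 42.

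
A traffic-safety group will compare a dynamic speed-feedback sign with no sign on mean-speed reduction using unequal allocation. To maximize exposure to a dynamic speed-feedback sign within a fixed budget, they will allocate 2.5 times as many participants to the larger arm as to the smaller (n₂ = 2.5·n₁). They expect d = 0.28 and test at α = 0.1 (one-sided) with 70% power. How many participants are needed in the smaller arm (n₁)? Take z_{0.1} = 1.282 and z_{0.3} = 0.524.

With allocation ratio k = n₂/n₁ = 2.5, Var(x̄₁−x̄₂) = σ²(1/n₁ + 1/(k·n₁)) = σ²·(k+1)/(k·n₁).
So n₁ = (1 + 1/k)·((z_{α} + z_β)/d)² = 1.400 × (1.806/0.28)².
n₁ = 1.400 × 41.60 = 58.2.
Round up: n₁ = 59, giving n₂ = ⌈2.5 × 59⌉ = ⌈147.5⌉ = 148.

n₁ = 59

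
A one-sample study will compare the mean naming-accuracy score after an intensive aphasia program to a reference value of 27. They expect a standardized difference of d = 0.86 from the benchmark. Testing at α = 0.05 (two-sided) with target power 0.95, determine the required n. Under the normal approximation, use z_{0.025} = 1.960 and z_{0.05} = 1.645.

n = 18

For a one-sample test: n = ((z_{α/2} + z_β) / d)².
z_{α/2} + z_β = 1.960 + 1.645 = 3.605.
n = (3.605 / 0.86)² = 4.192² = 17.57.
Round up.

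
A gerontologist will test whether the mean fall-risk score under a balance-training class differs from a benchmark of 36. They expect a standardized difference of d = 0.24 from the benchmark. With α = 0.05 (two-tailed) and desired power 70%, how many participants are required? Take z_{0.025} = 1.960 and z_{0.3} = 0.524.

n = 108

For a one-sample test: n = ((z_{α/2} + z_β) / d)².
z_{α/2} + z_β = 1.960 + 0.524 = 2.484.
n = (2.484 / 0.24)² = 10.350² = 107.12.
Round up.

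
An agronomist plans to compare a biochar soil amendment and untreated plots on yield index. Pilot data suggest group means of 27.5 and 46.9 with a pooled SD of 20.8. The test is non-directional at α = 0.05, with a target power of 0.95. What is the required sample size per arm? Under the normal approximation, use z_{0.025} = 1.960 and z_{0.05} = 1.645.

n = 30 per group

Cohen's d = |M₁ − M₂| / SD_pooled = |27.5 − 46.9| / 20.8 = 19.4 / 20.8 = 0.933.
For two independent groups with equal n: n = 2·((z_{α/2} + z_β) / d)².
z_{α/2} + z_β = 1.960 + 1.645 = 3.605.
n = 2 × (3.605 / 0.933)² = 2 × 3.864² = 2 × 14.93 = 29.9.
Round up to the next whole participant.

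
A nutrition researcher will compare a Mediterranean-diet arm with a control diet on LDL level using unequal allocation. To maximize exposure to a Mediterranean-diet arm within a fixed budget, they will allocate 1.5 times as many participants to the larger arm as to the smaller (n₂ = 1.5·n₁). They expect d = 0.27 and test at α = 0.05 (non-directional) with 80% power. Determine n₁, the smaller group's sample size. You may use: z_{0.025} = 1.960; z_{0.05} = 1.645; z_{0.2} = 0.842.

n₁ = 180

With allocation ratio k = n₂/n₁ = 1.5, Var(x̄₁−x̄₂) = σ²(1/n₁ + 1/(k·n₁)) = σ²·(k+1)/(k·n₁).
So n₁ = (1 + 1/k)·((z_{α/2} + z_β)/d)² = 1.667 × (2.802/0.27)².
n₁ = 1.667 × 107.70 = 179.5.
Round up: n₁ = 180, giving n₂ = 1.5 × 180 = 270.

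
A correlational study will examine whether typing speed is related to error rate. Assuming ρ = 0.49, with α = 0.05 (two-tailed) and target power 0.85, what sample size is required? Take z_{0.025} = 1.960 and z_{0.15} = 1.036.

n = 35

Fisher's z: C = ½·ln((1+r)/(1−r)) = ½·ln(2.9216) = 0.5361.
n = ((z_{α/2} + z_β)/C)² + 3.
(1.960 + 1.036) / 0.5361 = 2.996 / 0.5361 = 5.589.
n = 5.589² + 3 = 31.23 + 3 = 34.2.
Round up.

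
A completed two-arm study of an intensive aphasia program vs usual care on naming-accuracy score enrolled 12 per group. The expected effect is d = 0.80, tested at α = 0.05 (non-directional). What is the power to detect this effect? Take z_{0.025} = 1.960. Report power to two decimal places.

power ≈ 0.50

For two equal groups, power = Φ(d·√(n/2) − z_{α/2}).
d·√(n/2) = 0.80 × √(12/2) = 0.80 × 2.449 = 1.960.
z_β = 1.960 − 1.960 = -0.000.
Power = Φ(-0.000) = 0.500.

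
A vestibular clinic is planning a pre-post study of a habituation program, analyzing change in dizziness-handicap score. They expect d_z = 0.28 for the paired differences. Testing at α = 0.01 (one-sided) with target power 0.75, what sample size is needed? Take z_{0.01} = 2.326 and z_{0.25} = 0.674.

n = 115 pairs

For a paired (one-sample on differences) test: n = ((z_{α} + z_β) / d)².
z_{α} + z_β = 2.326 + 0.674 = 3.000.
n = (3.000 / 0.28)² = 10.714² = 114.80.
Round up.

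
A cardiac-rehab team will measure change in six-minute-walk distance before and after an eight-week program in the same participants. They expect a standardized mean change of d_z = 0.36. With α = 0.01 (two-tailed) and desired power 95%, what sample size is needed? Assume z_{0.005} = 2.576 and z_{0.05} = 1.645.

n = 138 pairs

For a paired (one-sample on differences) test: n = ((z_{α/2} + z_β) / d)².
z_{α/2} + z_β = 2.576 + 1.645 = 4.221.
n = (4.221 / 0.36)² = 11.725² = 137.48.
Round up.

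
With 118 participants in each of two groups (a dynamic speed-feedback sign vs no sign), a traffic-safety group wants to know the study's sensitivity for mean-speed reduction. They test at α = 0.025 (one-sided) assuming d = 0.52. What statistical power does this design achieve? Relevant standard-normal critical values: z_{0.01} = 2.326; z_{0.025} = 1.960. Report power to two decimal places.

For two equal groups, power = Φ(d·√(n/2) − z_{α}).
d·√(n/2) = 0.52 × √(118/2) = 0.52 × 7.681 = 3.994.
z_β = 3.994 − 1.960 = 2.034.
Power = Φ(2.034) = 0.979.

power ≈ 0.98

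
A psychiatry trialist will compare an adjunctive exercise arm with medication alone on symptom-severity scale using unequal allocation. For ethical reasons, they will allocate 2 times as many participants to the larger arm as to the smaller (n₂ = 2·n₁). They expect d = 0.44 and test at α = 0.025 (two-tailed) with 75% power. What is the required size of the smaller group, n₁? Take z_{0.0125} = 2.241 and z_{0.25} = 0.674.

n₁ = 66

With allocation ratio k = n₂/n₁ = 2, Var(x̄₁−x̄₂) = σ²(1/n₁ + 1/(k·n₁)) = σ²·(k+1)/(k·n₁).
So n₁ = (1 + 1/k)·((z_{α/2} + z_β)/d)² = 1.500 × (2.915/0.44)².
n₁ = 1.500 × 43.89 = 65.8.
Round up: n₁ = 66, giving n₂ = 2 × 66 = 132.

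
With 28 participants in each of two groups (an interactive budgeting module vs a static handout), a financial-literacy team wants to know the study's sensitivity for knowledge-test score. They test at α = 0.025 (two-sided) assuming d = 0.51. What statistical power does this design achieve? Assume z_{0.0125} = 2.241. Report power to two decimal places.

For two equal groups, power = Φ(d·√(n/2) − z_{α/2}).
d·√(n/2) = 0.51 × √(28/2) = 0.51 × 3.742 = 1.908.
z_β = 1.908 − 2.241 = -0.333.
Power = Φ(-0.333) = 0.370.

power ≈ 0.37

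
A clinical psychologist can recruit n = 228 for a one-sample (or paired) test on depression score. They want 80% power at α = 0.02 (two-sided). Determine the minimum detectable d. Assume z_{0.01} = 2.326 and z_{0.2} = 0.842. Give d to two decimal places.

d_min ≈ 0.21

For a single sample (or paired design) of n = 228: d_min = (z_{α/2} + z_β)/√n.
z-sum = 2.326 + 0.842 = 3.168.
d_min = 3.168 / √228 = 3.168 / 15.100 = 0.210.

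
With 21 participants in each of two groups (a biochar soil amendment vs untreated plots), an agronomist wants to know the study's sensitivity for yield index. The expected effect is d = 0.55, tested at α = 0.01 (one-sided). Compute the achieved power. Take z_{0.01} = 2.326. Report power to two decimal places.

For two equal groups, power = Φ(d·√(n/2) − z_{α}).
d·√(n/2) = 0.55 × √(21/2) = 0.55 × 3.240 = 1.782.
z_β = 1.782 − 2.326 = -0.544.
Power = Φ(-0.544) = 0.293.

power ≈ 0.29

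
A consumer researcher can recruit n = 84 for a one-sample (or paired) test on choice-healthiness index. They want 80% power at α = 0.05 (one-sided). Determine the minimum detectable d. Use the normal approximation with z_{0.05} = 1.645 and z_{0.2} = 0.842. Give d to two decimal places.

d_min ≈ 0.27

For a single sample (or paired design) of n = 84: d_min = (z_{α} + z_β)/√n.
z-sum = 1.645 + 0.842 = 2.487.
d_min = 2.487 / √84 = 2.487 / 9.165 = 0.271.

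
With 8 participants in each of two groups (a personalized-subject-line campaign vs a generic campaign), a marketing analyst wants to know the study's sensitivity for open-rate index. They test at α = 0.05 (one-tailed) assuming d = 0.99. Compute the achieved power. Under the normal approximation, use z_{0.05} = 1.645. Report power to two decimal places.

power ≈ 0.63

For two equal groups, power = Φ(d·√(n/2) − z_{α}).
d·√(n/2) = 0.99 × √(8/2) = 0.99 × 2.000 = 1.980.
z_β = 1.980 − 1.645 = 0.335.
Power = Φ(0.335) = 0.631.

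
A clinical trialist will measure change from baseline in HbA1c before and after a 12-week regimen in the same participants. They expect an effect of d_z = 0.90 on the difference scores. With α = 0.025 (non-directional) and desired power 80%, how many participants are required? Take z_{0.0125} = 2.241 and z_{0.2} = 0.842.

n = 12 pairs

For a paired (one-sample on differences) test: n = ((z_{α/2} + z_β) / d)².
z_{α/2} + z_β = 2.241 + 0.842 = 3.083.
n = (3.083 / 0.90)² = 3.426² = 11.73.
Round up.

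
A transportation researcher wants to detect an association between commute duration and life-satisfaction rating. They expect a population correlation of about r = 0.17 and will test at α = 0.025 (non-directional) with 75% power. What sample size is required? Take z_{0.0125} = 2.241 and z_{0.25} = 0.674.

n = 292

Fisher's z: C = ½·ln((1+r)/(1−r)) = ½·ln(1.4096) = 0.1717.
n = ((z_{α/2} + z_β)/C)² + 3.
(2.241 + 0.674) / 0.1717 = 2.915 / 0.1717 = 16.977.
n = 16.977² + 3 = 288.23 + 3 = 291.2.
Round up.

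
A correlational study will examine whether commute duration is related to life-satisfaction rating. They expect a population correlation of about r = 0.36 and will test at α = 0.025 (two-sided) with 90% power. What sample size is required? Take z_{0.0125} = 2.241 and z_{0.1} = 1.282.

n = 91

Fisher's z: C = ½·ln((1+r)/(1−r)) = ½·ln(2.1250) = 0.3769.
n = ((z_{α/2} + z_β)/C)² + 3.
(2.241 + 1.282) / 0.3769 = 3.523 / 0.3769 = 9.347.
n = 9.347² + 3 = 87.37 + 3 = 90.4.
Round up.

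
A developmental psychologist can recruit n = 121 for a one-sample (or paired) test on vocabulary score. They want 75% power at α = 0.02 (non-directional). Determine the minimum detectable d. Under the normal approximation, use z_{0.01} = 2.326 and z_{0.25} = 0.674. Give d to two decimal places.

For a single sample (or paired design) of n = 121: d_min = (z_{α/2} + z_β)/√n.
z-sum = 2.326 + 0.674 = 3.000.
d_min = 3.000 / √121 = 3.000 / 11.000 = 0.273.

d_min ≈ 0.27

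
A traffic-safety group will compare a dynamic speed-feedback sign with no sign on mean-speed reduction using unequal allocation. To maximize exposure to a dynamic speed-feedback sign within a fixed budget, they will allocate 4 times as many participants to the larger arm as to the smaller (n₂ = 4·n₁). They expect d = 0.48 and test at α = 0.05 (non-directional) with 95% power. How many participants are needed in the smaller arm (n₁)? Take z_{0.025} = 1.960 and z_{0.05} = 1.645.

n₁ = 71

With allocation ratio k = n₂/n₁ = 4, Var(x̄₁−x̄₂) = σ²(1/n₁ + 1/(k·n₁)) = σ²·(k+1)/(k·n₁).
So n₁ = (1 + 1/k)·((z_{α/2} + z_β)/d)² = 1.250 × (3.605/0.48)².
n₁ = 1.250 × 56.41 = 70.5.
Round up: n₁ = 71, giving n₂ = 4 × 71 = 284.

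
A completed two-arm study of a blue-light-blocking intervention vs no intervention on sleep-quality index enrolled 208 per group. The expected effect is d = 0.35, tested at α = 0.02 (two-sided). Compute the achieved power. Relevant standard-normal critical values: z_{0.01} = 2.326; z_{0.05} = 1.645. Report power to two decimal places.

power ≈ 0.89

For two equal groups, power = Φ(d·√(n/2) − z_{α/2}).
d·√(n/2) = 0.35 × √(208/2) = 0.35 × 10.198 = 3.569.
z_β = 3.569 − 2.326 = 1.243.
Power = Φ(1.243) = 0.893.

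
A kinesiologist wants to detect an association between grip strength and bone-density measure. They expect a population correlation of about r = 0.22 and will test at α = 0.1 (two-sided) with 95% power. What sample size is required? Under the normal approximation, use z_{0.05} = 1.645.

Fisher's z: C = ½·ln((1+r)/(1−r)) = ½·ln(1.5641) = 0.2237.
n = ((z_{α/2} + z_β)/C)² + 3.
(1.645 + 1.645) / 0.2237 = 3.290 / 0.2237 = 14.707.
n = 14.707² + 3 = 216.30 + 3 = 219.3.
Round up.

n = 220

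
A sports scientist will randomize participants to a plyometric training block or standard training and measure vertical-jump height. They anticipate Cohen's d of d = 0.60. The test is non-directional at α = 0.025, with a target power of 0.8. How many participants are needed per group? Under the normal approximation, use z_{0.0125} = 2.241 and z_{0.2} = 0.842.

For two independent groups with equal n: n = 2·((z_{α/2} + z_β) / d)².
z_{α/2} + z_β = 2.241 + 0.842 = 3.083.
n = 2 × (3.083 / 0.60)² = 2 × 5.138² = 2 × 26.40 = 52.8.
Round up to the next whole participant.

n = 53 per group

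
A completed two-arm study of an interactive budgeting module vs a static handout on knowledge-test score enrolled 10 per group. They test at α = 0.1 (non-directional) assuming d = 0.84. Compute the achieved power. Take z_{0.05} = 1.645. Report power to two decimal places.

For two equal groups, power = Φ(d·√(n/2) − z_{α/2}).
d·√(n/2) = 0.84 × √(10/2) = 0.84 × 2.236 = 1.878.
z_β = 1.878 − 1.645 = 0.233.
Power = Φ(0.233) = 0.592.

power ≈ 0.59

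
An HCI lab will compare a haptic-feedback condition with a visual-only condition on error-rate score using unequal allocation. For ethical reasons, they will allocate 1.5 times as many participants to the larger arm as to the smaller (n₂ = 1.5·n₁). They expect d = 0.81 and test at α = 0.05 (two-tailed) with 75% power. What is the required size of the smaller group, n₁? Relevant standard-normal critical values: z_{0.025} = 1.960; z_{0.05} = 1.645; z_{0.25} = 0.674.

With allocation ratio k = n₂/n₁ = 1.5, Var(x̄₁−x̄₂) = σ²(1/n₁ + 1/(k·n₁)) = σ²·(k+1)/(k·n₁).
So n₁ = (1 + 1/k)·((z_{α/2} + z_β)/d)² = 1.667 × (2.634/0.81)².
n₁ = 1.667 × 10.57 = 17.6.
Round up: n₁ = 18, giving n₂ = 1.5 × 18 = 27.

n₁ = 18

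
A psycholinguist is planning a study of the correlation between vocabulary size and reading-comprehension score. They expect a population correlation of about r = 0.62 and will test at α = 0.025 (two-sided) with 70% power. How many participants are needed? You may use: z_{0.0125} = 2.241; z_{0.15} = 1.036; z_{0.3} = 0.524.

Fisher's z: C = ½·ln((1+r)/(1−r)) = ½·ln(4.2632) = 0.7250.
n = ((z_{α/2} + z_β)/C)² + 3.
(2.241 + 0.524) / 0.7250 = 2.765 / 0.7250 = 3.814.
n = 3.814² + 3 = 14.55 + 3 = 17.5.
Round up.

n = 18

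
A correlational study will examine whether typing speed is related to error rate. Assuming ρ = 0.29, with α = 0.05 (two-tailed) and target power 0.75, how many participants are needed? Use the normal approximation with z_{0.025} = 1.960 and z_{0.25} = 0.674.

n = 81

Fisher's z: C = ½·ln((1+r)/(1−r)) = ½·ln(1.8169) = 0.2986.
n = ((z_{α/2} + z_β)/C)² + 3.
(1.960 + 0.674) / 0.2986 = 2.634 / 0.2986 = 8.821.
n = 8.821² + 3 = 77.81 + 3 = 80.8.
Round up.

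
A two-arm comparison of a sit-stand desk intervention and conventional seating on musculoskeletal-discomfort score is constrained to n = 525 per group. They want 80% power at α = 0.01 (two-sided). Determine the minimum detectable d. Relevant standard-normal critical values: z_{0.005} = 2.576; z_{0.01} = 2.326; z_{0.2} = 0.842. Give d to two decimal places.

d_min ≈ 0.21

For two independent groups of n = 525 each: d_min = (z_{α/2} + z_β)·√(2/n).
z-sum = 2.576 + 0.842 = 3.418.
d_min = 3.418 × √(2/525) = 3.418 × 0.0617 = 0.211.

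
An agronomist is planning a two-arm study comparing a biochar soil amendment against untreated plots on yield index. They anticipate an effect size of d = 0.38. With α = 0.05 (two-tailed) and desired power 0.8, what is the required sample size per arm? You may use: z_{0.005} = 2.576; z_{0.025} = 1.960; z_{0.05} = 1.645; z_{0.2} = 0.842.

For two independent groups with equal n: n = 2·((z_{α/2} + z_β) / d)².
z_{α/2} + z_β = 1.960 + 0.842 = 2.802.
n = 2 × (2.802 / 0.38)² = 2 × 7.374² = 2 × 54.37 = 108.7.
Round up to the next whole participant.

n = 109 per group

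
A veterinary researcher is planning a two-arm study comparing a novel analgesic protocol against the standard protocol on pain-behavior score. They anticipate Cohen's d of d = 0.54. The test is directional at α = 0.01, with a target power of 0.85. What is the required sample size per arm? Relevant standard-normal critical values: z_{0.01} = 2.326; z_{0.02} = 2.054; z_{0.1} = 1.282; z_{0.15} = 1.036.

For two independent groups with equal n: n = 2·((z_{α} + z_β) / d)².
z_{α} + z_β = 2.326 + 1.036 = 3.362.
n = 2 × (3.362 / 0.54)² = 2 × 6.226² = 2 × 38.76 = 77.5.
Round up to the next whole participant.

n = 78 per group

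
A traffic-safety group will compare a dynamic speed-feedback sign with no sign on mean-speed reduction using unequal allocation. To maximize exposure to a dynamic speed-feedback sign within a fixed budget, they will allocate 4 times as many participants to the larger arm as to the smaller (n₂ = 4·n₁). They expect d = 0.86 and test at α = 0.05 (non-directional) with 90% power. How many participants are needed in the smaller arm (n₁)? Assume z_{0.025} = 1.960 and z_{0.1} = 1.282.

With allocation ratio k = n₂/n₁ = 4, Var(x̄₁−x̄₂) = σ²(1/n₁ + 1/(k·n₁)) = σ²·(k+1)/(k·n₁).
So n₁ = (1 + 1/k)·((z_{α/2} + z_β)/d)² = 1.250 × (3.242/0.86)².
n₁ = 1.250 × 14.21 = 17.8.
Round up: n₁ = 18, giving n₂ = 4 × 18 = 72.

n₁ = 18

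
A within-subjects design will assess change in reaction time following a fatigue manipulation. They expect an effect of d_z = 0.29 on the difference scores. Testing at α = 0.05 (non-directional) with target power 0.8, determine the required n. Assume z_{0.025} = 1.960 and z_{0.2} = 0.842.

n = 94 pairs

For a paired (one-sample on differences) test: n = ((z_{α/2} + z_β) / d)².
z_{α/2} + z_β = 1.960 + 0.842 = 2.802.
n = (2.802 / 0.29)² = 9.662² = 93.36.
Round up.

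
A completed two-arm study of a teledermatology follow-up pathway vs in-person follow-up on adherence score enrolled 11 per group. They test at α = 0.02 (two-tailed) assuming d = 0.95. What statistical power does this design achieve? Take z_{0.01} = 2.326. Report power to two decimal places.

For two equal groups, power = Φ(d·√(n/2) − z_{α/2}).
d·√(n/2) = 0.95 × √(11/2) = 0.95 × 2.345 = 2.228.
z_β = 2.228 − 2.326 = -0.098.
Power = Φ(-0.098) = 0.461.

power ≈ 0.46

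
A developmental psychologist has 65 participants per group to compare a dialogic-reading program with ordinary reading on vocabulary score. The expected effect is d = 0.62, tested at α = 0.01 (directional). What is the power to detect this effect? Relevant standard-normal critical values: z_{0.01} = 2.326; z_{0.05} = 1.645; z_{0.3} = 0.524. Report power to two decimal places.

power ≈ 0.89

For two equal groups, power = Φ(d·√(n/2) − z_{α}).
d·√(n/2) = 0.62 × √(65/2) = 0.62 × 5.701 = 3.535.
z_β = 3.535 − 2.326 = 1.209.
Power = Φ(1.209) = 0.887.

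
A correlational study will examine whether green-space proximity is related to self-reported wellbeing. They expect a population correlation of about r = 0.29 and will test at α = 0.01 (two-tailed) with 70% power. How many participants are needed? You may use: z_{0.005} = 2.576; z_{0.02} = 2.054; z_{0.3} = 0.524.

Fisher's z: C = ½·ln((1+r)/(1−r)) = ½·ln(1.8169) = 0.2986.
n = ((z_{α/2} + z_β)/C)² + 3.
(2.576 + 0.524) / 0.2986 = 3.100 / 0.2986 = 10.382.
n = 10.382² + 3 = 107.78 + 3 = 110.8.
Round up.

n = 111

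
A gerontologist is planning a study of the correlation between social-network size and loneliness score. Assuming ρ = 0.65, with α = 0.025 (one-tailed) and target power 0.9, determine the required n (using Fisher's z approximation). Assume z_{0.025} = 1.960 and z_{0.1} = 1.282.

n = 21

Fisher's z: C = ½·ln((1+r)/(1−r)) = ½·ln(4.7143) = 0.7753.
n = ((z_{α} + z_β)/C)² + 3.
(1.960 + 1.282) / 0.7753 = 3.242 / 0.7753 = 4.182.
n = 4.182² + 3 = 17.49 + 3 = 20.5.
Round up.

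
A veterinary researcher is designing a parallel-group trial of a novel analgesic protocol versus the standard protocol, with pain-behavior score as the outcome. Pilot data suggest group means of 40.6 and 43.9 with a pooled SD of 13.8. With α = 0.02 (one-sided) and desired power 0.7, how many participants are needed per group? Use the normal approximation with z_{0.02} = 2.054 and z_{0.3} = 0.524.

Cohen's d = |M₁ − M₂| / SD_pooled = |40.6 − 43.9| / 13.8 = 3.3 / 13.8 = 0.239.
For two independent groups with equal n: n = 2·((z_{α} + z_β) / d)².
z_{α} + z_β = 2.054 + 0.524 = 2.578.
n = 2 × (2.578 / 0.239)² = 2 × 10.787² = 2 × 116.35 = 232.7.
Round up to the next whole participant.

n = 233 per group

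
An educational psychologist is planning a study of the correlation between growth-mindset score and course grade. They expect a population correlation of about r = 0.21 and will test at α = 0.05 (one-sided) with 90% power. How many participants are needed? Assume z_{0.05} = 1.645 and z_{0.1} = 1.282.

Fisher's z: C = ½·ln((1+r)/(1−r)) = ½·ln(1.5316) = 0.2132.
n = ((z_{α} + z_β)/C)² + 3.
(1.645 + 1.282) / 0.2132 = 2.927 / 0.2132 = 13.729.
n = 13.729² + 3 = 188.48 + 3 = 191.5.
Round up.

n = 192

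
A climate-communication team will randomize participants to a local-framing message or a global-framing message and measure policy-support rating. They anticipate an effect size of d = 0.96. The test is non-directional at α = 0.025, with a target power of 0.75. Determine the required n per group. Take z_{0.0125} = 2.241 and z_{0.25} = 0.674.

For two independent groups with equal n: n = 2·((z_{α/2} + z_β) / d)².
z_{α/2} + z_β = 2.241 + 0.674 = 2.915.
n = 2 × (2.915 / 0.96)² = 2 × 3.036² = 2 × 9.22 = 18.4.
Round up to the next whole participant.

n = 19 per group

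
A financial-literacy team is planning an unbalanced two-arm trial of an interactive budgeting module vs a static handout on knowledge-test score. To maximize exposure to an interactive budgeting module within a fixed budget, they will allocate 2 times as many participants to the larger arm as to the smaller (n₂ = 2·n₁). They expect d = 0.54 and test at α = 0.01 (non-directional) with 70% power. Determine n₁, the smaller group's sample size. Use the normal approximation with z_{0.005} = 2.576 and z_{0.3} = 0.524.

With allocation ratio k = n₂/n₁ = 2, Var(x̄₁−x̄₂) = σ²(1/n₁ + 1/(k·n₁)) = σ²·(k+1)/(k·n₁).
So n₁ = (1 + 1/k)·((z_{α/2} + z_β)/d)² = 1.500 × (3.100/0.54)².
n₁ = 1.500 × 32.96 = 49.4.
Round up: n₁ = 50, giving n₂ = 2 × 50 = 100.

n₁ = 50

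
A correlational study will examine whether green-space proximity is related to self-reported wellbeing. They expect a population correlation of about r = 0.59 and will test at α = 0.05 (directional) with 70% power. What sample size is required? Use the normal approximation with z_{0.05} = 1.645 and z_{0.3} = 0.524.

Fisher's z: C = ½·ln((1+r)/(1−r)) = ½·ln(3.8780) = 0.6777.
n = ((z_{α} + z_β)/C)² + 3.
(1.645 + 0.524) / 0.6777 = 2.169 / 0.6777 = 3.201.
n = 3.201² + 3 = 10.24 + 3 = 13.2.
Round up.

n = 14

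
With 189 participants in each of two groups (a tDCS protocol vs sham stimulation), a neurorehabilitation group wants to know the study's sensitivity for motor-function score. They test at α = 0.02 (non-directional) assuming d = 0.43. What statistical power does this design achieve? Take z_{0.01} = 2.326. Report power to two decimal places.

power ≈ 0.97

For two equal groups, power = Φ(d·√(n/2) − z_{α/2}).
d·√(n/2) = 0.43 × √(189/2) = 0.43 × 9.721 = 4.180.
z_β = 4.180 − 2.326 = 1.854.
Power = Φ(1.854) = 0.968.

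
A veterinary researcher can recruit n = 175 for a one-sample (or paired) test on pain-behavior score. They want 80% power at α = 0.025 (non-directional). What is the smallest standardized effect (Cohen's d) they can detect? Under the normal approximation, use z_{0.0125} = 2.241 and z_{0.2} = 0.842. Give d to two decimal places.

For a single sample (or paired design) of n = 175: d_min = (z_{α/2} + z_β)/√n.
z-sum = 2.241 + 0.842 = 3.083.
d_min = 3.083 / √175 = 3.083 / 13.229 = 0.233.

d_min ≈ 0.23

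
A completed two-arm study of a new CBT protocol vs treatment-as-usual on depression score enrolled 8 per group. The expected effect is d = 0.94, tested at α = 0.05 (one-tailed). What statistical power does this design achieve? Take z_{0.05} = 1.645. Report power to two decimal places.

For two equal groups, power = Φ(d·√(n/2) − z_{α}).
d·√(n/2) = 0.94 × √(8/2) = 0.94 × 2.000 = 1.880.
z_β = 1.880 − 1.645 = 0.235.
Power = Φ(0.235) = 0.593.

power ≈ 0.59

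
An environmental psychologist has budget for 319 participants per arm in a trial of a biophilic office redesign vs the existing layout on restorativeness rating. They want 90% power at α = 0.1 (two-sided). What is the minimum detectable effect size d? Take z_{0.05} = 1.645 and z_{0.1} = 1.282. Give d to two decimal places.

For two independent groups of n = 319 each: d_min = (z_{α/2} + z_β)·√(2/n).
z-sum = 1.645 + 1.282 = 2.927.
d_min = 2.927 × √(2/319) = 2.927 × 0.0792 = 0.232.

d_min ≈ 0.23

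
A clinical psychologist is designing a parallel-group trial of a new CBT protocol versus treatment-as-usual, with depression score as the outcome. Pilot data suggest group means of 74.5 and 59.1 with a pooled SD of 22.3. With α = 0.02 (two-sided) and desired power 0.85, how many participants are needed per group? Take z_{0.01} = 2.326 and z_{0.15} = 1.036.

n = 48 per group

Cohen's d = |M₁ − M₂| / SD_pooled = |74.5 − 59.1| / 22.3 = 15.4 / 22.3 = 0.691.
For two independent groups with equal n: n = 2·((z_{α/2} + z_β) / d)².
z_{α/2} + z_β = 2.326 + 1.036 = 3.362.
n = 2 × (3.362 / 0.691)² = 2 × 4.865² = 2 × 23.67 = 47.3.
Round up to the next whole participant.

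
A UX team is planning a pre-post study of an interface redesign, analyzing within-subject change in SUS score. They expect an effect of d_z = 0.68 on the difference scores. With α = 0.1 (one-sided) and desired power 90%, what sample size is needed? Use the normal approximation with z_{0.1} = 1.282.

n = 15 pairs

For a paired (one-sample on differences) test: n = ((z_{α} + z_β) / d)².
z_{α} + z_β = 1.282 + 1.282 = 2.564.
n = (2.564 / 0.68)² = 3.771² = 14.22.
Round up.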